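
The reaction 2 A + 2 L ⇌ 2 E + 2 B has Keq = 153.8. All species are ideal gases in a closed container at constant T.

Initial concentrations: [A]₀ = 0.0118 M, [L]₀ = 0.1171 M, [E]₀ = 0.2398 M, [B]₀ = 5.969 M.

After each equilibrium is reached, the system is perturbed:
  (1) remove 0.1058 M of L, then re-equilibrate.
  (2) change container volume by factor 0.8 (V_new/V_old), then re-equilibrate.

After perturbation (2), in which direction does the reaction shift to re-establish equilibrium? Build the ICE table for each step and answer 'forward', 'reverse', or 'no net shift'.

Direction: no net shift

Q₀ = 1.0731e+06 vs Keq = 153.8 ⇒ Q>K, reverse
Step 1:
                    A           L           E           B
  init         0.0118      0.1171      0.2398       5.969
  Δ            0.1488      0.1488     -0.1488     -0.1488
  eq           0.1606      0.2659       0.091        5.82
  solve Keq expr → x = -0.0744; check Q = 153.8
Then remove 0.1058 M of L.
Step 2:
                    A           L           E           B
  init         0.1606      0.1601       0.091        5.82
  Δ           0.02081     0.02081    -0.02081    -0.02081
  eq           0.1814      0.1809     0.07018       5.799
  solve Keq expr → x = -0.01041; check Q = 153.8
Then change container volume by factor 0.8 (V_new/V_old).
Step 3:
                    A           L           E           B
  init         0.2268      0.2261     0.08773       7.249
  Δ                 0           0           0           0
  eq           0.2268      0.2261     0.08773       7.249
  solve Keq expr → x = 0; check Q = 153.8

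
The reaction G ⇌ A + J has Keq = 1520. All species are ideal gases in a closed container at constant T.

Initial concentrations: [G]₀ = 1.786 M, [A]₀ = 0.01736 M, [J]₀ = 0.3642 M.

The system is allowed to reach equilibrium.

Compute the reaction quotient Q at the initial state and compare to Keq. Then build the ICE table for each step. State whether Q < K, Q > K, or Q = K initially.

Q₀ = 0.00354; Q < K (proceeds forward)

Q₀ = 0.00354 vs Keq = 1520 ⇒ Q<K, forward
Step 1:
                   G          A          J
  init         1.786    0.01736     0.3642
  Δ           -1.783      1.783      1.783
  eq        0.002544      1.801      2.148
  solve Keq expr → x = 1.783; check Q = 1520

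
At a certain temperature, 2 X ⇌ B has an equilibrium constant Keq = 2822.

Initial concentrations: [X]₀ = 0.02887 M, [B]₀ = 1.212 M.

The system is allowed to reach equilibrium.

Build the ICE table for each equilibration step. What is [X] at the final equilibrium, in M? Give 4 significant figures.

[X]_eq = 0.02076 M

Q₀ = 1454 vs Keq = 2822 ⇒ Q<K, forward
Step 1:
                    X           B
  I           0.02887       1.212
  C         -0.008111    0.004056
  E           0.02076       1.216
  solve Keq expr → x = 0.004056; check Q = 2822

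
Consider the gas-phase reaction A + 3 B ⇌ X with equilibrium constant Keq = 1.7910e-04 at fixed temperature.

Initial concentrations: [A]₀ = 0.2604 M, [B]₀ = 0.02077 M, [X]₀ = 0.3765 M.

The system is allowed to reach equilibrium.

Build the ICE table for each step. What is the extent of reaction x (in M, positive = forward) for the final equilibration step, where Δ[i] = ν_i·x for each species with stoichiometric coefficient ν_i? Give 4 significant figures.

x = -0.3763 M

Q₀ = 1.6137e+05 vs Keq = 1.7910e-04 ⇒ Q>K, reverse
Step 1:
                    A           B           X
  init         0.2604     0.02077      0.3765
  Δ            0.3763       1.129     -0.3763
  eq           0.6367        1.15  1.7332e-04
  solve Keq expr → x = -0.3763; check Q = 1.7910e-04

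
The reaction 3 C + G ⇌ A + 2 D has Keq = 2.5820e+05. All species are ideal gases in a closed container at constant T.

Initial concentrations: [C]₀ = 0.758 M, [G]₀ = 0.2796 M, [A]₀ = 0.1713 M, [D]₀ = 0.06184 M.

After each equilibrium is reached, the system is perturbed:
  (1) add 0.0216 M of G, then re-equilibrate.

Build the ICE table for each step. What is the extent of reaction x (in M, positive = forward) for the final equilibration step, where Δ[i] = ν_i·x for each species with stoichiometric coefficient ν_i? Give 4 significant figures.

Q₀ = 0.00538 vs Keq = 2.5820e+05 ⇒ Q<K, forward
Step 1:
                  C         G         A         D
  I           0.758    0.2796    0.1713   0.06184
  C         -0.7339   -0.2446    0.2446    0.4893
  E          0.0241   0.03497    0.4159    0.5511
  solve Keq expr → x = 0.2446; check Q = 2.5820e+05
Then add 0.0216 M of G.
Step 2:
                  C         G         A         D
  I          0.0241   0.05657    0.4159    0.5511
  C       -0.003358 -0.001119  0.001119  0.002239
  E         0.02074   0.05545    0.4171    0.5533
  solve Keq expr → x = 0.001119; check Q = 2.5820e+05

x = 0.001119 M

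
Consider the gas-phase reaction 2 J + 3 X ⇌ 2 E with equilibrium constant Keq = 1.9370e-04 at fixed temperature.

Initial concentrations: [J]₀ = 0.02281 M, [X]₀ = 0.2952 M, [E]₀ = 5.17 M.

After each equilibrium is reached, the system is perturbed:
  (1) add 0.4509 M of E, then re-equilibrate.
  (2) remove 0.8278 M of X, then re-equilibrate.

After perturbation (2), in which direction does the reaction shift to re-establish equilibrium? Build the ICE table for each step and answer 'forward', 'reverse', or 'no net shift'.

Q₀ = 1.9970e+06 vs Keq = 1.9370e-04 ⇒ Q>K, reverse
Step 1:
                  J         X         E
  Initial   0.02281    0.2952      5.17
  Change      4.184     6.276    -4.184
  Equil       4.207     6.571    0.9862
  solve Keq expr → x = -2.092; check Q = 1.9370e-04
Then add 0.4509 M of E.
Step 2:
                  J         X         E
  Initial     4.207     6.571     1.437
  Change     0.2817    0.4226   -0.2817
  Equil       4.488     6.994     1.155
  solve Keq expr → x = -0.1409; check Q = 1.9370e-04
Then remove 0.8278 M of X.
Step 3:
                  J         X         E
  Initial     4.488     6.166     1.155
  Change     0.1263    0.1895   -0.1263
  Equil       4.615     6.355     1.029
  solve Keq expr → x = -0.06317; check Q = 1.9370e-04

Direction: reverse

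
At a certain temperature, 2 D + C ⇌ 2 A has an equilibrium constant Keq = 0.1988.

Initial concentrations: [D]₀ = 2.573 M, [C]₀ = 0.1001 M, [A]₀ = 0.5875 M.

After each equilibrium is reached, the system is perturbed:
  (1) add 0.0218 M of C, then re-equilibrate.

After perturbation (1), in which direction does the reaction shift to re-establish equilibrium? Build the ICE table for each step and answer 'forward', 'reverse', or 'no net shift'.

Direction: forward

Q₀ = 0.5208 vs Keq = 0.1988 ⇒ Q>K, reverse
Step 1:
                  D         C         A
  Initial     2.573    0.1001    0.5875
  Change     0.1133   0.05665   -0.1133
  Equil       2.686    0.1567    0.4742
  solve Keq expr → x = -0.05665; check Q = 0.1988
Then add 0.0218 M of C.
Step 2:
                  D         C         A
  Initial     2.686    0.1785    0.4742
  Change   -0.01678  -0.00839   0.01678
  Equil        2.67    0.1702     0.491
  solve Keq expr → x = 0.00839; check Q = 0.1988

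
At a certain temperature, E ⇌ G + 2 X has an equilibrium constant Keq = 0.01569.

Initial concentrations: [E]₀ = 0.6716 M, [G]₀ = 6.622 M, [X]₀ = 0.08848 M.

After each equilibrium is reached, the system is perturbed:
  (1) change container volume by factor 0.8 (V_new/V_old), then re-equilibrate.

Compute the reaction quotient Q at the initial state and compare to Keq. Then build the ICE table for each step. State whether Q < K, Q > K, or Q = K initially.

Q₀ = 0.07719; Q > K (proceeds reverse)

Q₀ = 0.07719 vs Keq = 0.01569 ⇒ Q>K, reverse
Step 1:
                  E         G         X
  I          0.6716     6.622   0.08848
  C         0.02391  -0.02391  -0.04781
  E          0.6955     6.598   0.04067
  solve Keq expr → x = -0.02391; check Q = 0.01569
Then change container volume by factor 0.8 (V_new/V_old).
Step 2:
                  E         G         X
  I          0.8694     8.248   0.05083
  C        0.005019 -0.005019  -0.01004
  E          0.8744     8.243    0.0408
  solve Keq expr → x = -0.005019; check Q = 0.01569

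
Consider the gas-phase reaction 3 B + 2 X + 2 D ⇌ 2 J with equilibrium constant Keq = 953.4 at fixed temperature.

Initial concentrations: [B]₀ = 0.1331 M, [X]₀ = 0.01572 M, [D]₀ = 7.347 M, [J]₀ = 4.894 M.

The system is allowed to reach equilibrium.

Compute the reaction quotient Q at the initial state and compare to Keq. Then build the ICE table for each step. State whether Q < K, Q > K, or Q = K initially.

Q₀ = 7.6150e+05 vs Keq = 953.4 ⇒ Q>K, reverse
Step 1:
                    B           X           D           J
  init         0.1331     0.01572       7.347       4.894
  Δ            0.1665       0.111       0.111      -0.111
  eq           0.2996      0.1267       7.458       4.783
  solve Keq expr → x = -0.05548; check Q = 953.4

Q₀ = 7.6150e+05; Q > K (proceeds reverse)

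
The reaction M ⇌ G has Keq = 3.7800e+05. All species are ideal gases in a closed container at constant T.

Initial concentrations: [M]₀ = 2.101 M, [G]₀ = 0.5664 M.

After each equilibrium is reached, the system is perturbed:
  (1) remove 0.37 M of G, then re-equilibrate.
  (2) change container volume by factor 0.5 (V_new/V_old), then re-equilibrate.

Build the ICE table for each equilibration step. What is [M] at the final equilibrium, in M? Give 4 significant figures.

[M]_eq = 1.2156e-05 M

Q₀ = 0.2696 vs Keq = 3.7800e+05 ⇒ Q<K, forward
Step 1:
                  M         G
  init        2.101    0.5664
  Δ          -2.101     2.101
  eq      7.0566e-06     2.667
  solve Keq expr → x = 2.101; check Q = 3.7800e+05
Then remove 0.37 M of G.
Step 2:
                  M         G
  init    7.0566e-06     2.297
  Δ       -9.7883e-07 9.7883e-07
  eq      6.0778e-06     2.297
  solve Keq expr → x = 9.7883e-07; check Q = 3.7800e+05
Then change container volume by factor 0.5 (V_new/V_old).
Step 3:
                  M         G
  init    1.2156e-05     4.595
  Δ               0         0
  eq      1.2156e-05     4.595
  solve Keq expr → x = 0; check Q = 3.7800e+05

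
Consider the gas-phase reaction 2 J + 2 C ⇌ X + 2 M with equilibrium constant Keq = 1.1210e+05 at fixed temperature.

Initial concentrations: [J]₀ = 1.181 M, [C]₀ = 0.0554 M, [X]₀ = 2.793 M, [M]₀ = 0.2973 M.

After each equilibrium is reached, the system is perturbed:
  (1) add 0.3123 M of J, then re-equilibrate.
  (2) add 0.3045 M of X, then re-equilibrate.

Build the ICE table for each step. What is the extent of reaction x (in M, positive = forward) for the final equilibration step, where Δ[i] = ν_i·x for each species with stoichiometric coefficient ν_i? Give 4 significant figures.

Q₀ = 57.67 vs Keq = 1.1210e+05 ⇒ Q<K, forward
Step 1:
                  J         C         X         M
  Initial     1.181    0.0554     2.793    0.2973
  Change   -0.05384  -0.05384   0.02692   0.05384
  Equil       1.127  0.001562      2.82    0.3511
  solve Keq expr → x = 0.02692; check Q = 1.1210e+05
Then add 0.3123 M of J.
Step 2:
                  J         C         X         M
  Initial     1.439  0.001562      2.82    0.3511
  Change  -3.3748e-04 -3.3748e-04 1.6874e-04 3.3748e-04
  Equil       1.439  0.001225      2.82    0.3515
  solve Keq expr → x = 1.6874e-04; check Q = 1.1210e+05
Then add 0.3045 M of X.
Step 3:
                  J         C         X         M
  Initial     1.439  0.001225     3.125    0.3515
  Change  6.4139e-05 6.4139e-05 -3.2069e-05 -6.4139e-05
  Equil       1.439  0.001289     3.125    0.3514
  solve Keq expr → x = -3.2069e-05; check Q = 1.1210e+05

x = -3.2069e-05 M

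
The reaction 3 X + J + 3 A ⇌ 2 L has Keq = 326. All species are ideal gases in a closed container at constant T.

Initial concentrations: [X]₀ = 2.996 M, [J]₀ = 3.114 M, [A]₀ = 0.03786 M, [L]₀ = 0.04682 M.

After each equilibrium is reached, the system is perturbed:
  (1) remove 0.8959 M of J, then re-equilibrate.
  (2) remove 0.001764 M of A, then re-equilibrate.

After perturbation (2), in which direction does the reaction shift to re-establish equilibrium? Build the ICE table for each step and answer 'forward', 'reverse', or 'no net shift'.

Direction: reverse

Q₀ = 0.4824 vs Keq = 326 ⇒ Q<K, forward
Step 1:
                    X           J           A           L
  Initial       2.996       3.114     0.03786     0.04682
  Change     -0.03224    -0.01075    -0.03224      0.0215
  Equil         2.964       3.103    0.005617     0.06832
  solve Keq expr → x = 0.01075; check Q = 326
Then remove 0.8959 M of J.
Step 2:
                    X           J           A           L
  Initial       2.964       2.207    0.005617     0.06832
  Change   6.4733e-04  2.1578e-04  6.4733e-04 -4.3155e-04
  Equil         2.964       2.208    0.006264     0.06788
  solve Keq expr → x = -2.1578e-04; check Q = 326
Then remove 0.001764 M of A.
Step 3:
                    X           J           A           L
  Initial       2.964       2.208      0.0045     0.06788
  Change      0.00169  5.6347e-04     0.00169   -0.001127
  Equil         2.966       2.208    0.006191     0.06676
  solve Keq expr → x = -5.6347e-04; check Q = 326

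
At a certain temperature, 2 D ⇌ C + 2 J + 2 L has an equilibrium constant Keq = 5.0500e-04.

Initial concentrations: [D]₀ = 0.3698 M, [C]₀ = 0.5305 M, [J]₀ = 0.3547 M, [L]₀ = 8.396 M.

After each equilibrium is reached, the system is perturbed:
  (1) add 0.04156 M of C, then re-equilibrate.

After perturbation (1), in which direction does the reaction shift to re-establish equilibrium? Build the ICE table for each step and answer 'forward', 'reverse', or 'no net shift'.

Q₀ = 34.4 vs Keq = 5.0500e-04 ⇒ Q>K, reverse
Step 1:
                    D           C           J           L
  I            0.3698      0.5305      0.3547       8.396
  C            0.3513     -0.1757     -0.3513     -0.3513
  E            0.7211      0.3548    0.003382       8.045
  solve Keq expr → x = -0.1757; check Q = 5.0500e-04
Then add 0.04156 M of C.
Step 2:
                    D           C           J           L
  I            0.7211      0.3964    0.003382       8.045
  C        1.8094e-04 -9.0469e-05 -1.8094e-04 -1.8094e-04
  E            0.7213      0.3963    0.003201       8.045
  solve Keq expr → x = -9.0469e-05; check Q = 5.0500e-04

Direction: reverse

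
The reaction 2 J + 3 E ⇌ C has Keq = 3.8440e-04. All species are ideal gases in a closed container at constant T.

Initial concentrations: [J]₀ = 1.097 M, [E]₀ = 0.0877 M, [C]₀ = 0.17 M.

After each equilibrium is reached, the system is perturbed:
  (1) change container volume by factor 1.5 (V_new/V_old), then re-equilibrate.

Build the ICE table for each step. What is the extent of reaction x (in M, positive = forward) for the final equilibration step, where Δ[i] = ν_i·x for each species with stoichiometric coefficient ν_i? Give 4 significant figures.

x = -9.0347e-05 M

Q₀ = 209.4 vs Keq = 3.8440e-04 ⇒ Q>K, reverse
Step 1:
                   J          E          C
  init         1.097     0.0877       0.17
  Δ           0.3397     0.5095    -0.1698
  eq           1.437     0.5972 1.6898e-04
  solve Keq expr → x = -0.1698; check Q = 3.8440e-04
Then change container volume by factor 1.5 (V_new/V_old).
Step 2:
                   J          E          C
  init        0.9578     0.3981 1.1265e-04
  Δ       1.8069e-04 2.7104e-04 -9.0347e-05
  eq           0.958     0.3984 2.2306e-05
  solve Keq expr → x = -9.0347e-05; check Q = 3.8440e-04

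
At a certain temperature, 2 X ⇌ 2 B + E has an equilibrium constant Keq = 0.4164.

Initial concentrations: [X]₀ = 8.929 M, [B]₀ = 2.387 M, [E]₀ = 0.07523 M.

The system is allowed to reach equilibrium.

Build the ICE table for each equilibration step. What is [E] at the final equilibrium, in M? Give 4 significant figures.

Q₀ = 0.005376 vs Keq = 0.4164 ⇒ Q<K, forward
Step 1:
                    X           B           E
  Initial       8.929       2.387     0.07523
  Change       -1.972       1.972      0.9858
  Equil         6.957       4.359       1.061
  solve Keq expr → x = 0.9858; check Q = 0.4164

[E]_eq = 1.061 M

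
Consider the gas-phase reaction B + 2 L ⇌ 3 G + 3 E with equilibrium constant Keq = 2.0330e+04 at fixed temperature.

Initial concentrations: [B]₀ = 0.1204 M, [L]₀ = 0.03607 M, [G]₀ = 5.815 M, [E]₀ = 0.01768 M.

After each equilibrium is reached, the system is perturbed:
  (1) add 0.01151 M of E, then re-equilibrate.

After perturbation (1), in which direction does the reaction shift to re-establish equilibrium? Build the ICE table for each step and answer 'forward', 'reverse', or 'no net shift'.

Q₀ = 6.937 vs Keq = 2.0330e+04 ⇒ Q<K, forward
Step 1:
                  B         L         G         E
  I          0.1204   0.03607     5.815   0.01768
  C        -0.01553  -0.03106   0.04659   0.04659
  E          0.1049  0.005008     5.862   0.06427
  solve Keq expr → x = 0.01553; check Q = 2.0330e+04
Then add 0.01151 M of E.
Step 2:
                  B         L         G         E
  I          0.1049  0.005008     5.862   0.07578
  C       5.8185e-04  0.001164 -0.001746 -0.001746
  E          0.1055  0.006172      5.86   0.07404
  solve Keq expr → x = -5.8185e-04; check Q = 2.0330e+04

Direction: reverse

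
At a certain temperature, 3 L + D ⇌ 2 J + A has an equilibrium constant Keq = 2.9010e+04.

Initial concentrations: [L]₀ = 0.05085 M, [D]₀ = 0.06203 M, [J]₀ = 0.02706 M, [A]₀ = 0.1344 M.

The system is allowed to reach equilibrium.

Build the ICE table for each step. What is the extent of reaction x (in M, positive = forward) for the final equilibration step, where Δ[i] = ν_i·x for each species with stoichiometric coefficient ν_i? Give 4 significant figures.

x = 0.01462 M

Q₀ = 12.07 vs Keq = 2.9010e+04 ⇒ Q<K, forward
Step 1:
                    L           D           J           A
  I           0.05085     0.06203     0.02706      0.1344
  C          -0.04385    -0.01462     0.02923     0.01462
  E          0.007002     0.04741     0.05629       0.149
  solve Keq expr → x = 0.01462; check Q = 2.9010e+04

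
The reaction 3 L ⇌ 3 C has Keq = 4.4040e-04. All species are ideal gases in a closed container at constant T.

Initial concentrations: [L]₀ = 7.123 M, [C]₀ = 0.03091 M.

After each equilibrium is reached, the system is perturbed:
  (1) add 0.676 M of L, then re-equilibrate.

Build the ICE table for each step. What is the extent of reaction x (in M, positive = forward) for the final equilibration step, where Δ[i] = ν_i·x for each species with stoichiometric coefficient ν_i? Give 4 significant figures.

Q₀ = 8.1716e-08 vs Keq = 4.4040e-04 ⇒ Q<K, forward
Step 1:
                  L         C
  init        7.123   0.03091
  Δ         -0.4749    0.4749
  eq          6.648    0.5058
  solve Keq expr → x = 0.1583; check Q = 4.4040e-04
Then add 0.676 M of L.
Step 2:
                  L         C
  init        7.324    0.5058
  Δ         -0.0478    0.0478
  eq          7.276    0.5536
  solve Keq expr → x = 0.01593; check Q = 4.4040e-04

x = 0.01593 M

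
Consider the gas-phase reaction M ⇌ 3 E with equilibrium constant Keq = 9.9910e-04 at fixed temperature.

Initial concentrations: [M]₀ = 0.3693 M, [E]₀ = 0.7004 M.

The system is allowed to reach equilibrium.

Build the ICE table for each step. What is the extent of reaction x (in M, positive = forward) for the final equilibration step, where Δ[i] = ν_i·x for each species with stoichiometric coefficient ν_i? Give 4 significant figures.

x = -0.2058 M

Q₀ = 0.9304 vs Keq = 9.9910e-04 ⇒ Q>K, reverse
Step 1:
                  M         E
  init       0.3693    0.7004
  Δ          0.2058   -0.6173
  eq         0.5751   0.08313
  solve Keq expr → x = -0.2058; check Q = 9.9910e-04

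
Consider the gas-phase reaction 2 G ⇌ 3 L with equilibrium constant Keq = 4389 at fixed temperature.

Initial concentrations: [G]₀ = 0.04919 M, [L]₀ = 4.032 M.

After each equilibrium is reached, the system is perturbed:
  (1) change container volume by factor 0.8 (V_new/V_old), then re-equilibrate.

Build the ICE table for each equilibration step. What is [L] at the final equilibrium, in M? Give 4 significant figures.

[L]_eq = 4.888 M

Q₀ = 2.7090e+04 vs Keq = 4389 ⇒ Q>K, reverse
Step 1:
                    G           L
  I           0.04919       4.032
  C           0.06838     -0.1026
  E            0.1176       3.929
  solve Keq expr → x = -0.03419; check Q = 4389
Then change container volume by factor 0.8 (V_new/V_old).
Step 2:
                    G           L
  I             0.147       4.912
  C           0.01613     -0.0242
  E            0.1631       4.888
  solve Keq expr → x = -0.008067; check Q = 4389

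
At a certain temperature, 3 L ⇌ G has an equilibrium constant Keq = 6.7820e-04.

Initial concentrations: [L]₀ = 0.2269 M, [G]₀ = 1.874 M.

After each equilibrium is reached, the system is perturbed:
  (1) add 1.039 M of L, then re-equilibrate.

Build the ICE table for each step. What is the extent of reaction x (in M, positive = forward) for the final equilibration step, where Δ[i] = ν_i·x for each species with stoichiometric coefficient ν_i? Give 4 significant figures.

x = 0.06139 M

Q₀ = 160.4 vs Keq = 6.7820e-04 ⇒ Q>K, reverse
Step 1:
                  L         G
  I          0.2269     1.874
  C           5.282    -1.761
  E           5.509    0.1134
  solve Keq expr → x = -1.761; check Q = 6.7820e-04
Then add 1.039 M of L.
Step 2:
                  L         G
  I           6.548    0.1134
  C         -0.1842   0.06139
  E           6.364    0.1748
  solve Keq expr → x = 0.06139; check Q = 6.7820e-04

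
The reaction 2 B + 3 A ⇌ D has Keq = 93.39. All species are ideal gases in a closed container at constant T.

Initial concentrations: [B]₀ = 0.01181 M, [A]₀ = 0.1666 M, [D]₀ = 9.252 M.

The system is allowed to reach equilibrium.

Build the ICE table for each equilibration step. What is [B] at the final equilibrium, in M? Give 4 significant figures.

Q₀ = 1.4345e+07 vs Keq = 93.39 ⇒ Q>K, reverse
Step 1:
                   B          A          D
  init       0.01181     0.1666      9.252
  Δ           0.4226     0.6339    -0.2113
  eq          0.4344     0.8005      9.041
  solve Keq expr → x = -0.2113; check Q = 93.39

[B]_eq = 0.4344 M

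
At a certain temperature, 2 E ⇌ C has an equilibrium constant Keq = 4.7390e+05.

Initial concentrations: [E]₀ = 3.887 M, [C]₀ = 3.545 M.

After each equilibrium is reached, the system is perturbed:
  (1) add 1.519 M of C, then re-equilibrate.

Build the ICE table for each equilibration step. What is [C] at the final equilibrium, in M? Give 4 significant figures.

[C]_eq = 7.006 M

Q₀ = 0.2346 vs Keq = 4.7390e+05 ⇒ Q<K, forward
Step 1:
                   E          C
  init         3.887      3.545
  Δ           -3.884      1.942
  eq        0.003403      5.487
  solve Keq expr → x = 1.942; check Q = 4.7390e+05
Then add 1.519 M of C.
Step 2:
                   E          C
  init      0.003403      7.006
  Δ       4.4220e-04 -2.2110e-04
  eq        0.003845      7.006
  solve Keq expr → x = -2.2110e-04; check Q = 4.7390e+05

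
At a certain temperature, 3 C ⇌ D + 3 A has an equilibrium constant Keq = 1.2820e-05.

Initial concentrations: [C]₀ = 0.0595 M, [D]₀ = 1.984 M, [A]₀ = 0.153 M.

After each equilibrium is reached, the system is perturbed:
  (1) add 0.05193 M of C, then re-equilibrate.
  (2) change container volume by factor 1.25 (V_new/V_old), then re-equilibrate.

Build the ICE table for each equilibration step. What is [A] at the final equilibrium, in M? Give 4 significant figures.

Q₀ = 33.73 vs Keq = 1.2820e-05 ⇒ Q>K, reverse
Step 1:
                   C          D          A
  Initial     0.0595      1.984      0.153
  Change      0.1491   -0.04969    -0.1491
  Equil       0.2086      1.934   0.003918
  solve Keq expr → x = -0.04969; check Q = 1.2820e-05
Then add 0.05193 M of C.
Step 2:
                   C          D          A
  Initial     0.2605      1.934   0.003918
  Change  -9.5720e-04 3.1907e-04 9.5720e-04
  Equil       0.2596      1.935   0.004875
  solve Keq expr → x = 3.1907e-04; check Q = 1.2820e-05
Then change container volume by factor 1.25 (V_new/V_old).
Step 3:
                   C          D          A
  Initial     0.2076      1.548     0.0039
  Change  -2.9510e-04 9.8367e-05 2.9510e-04
  Equil       0.2073      1.548   0.004195
  solve Keq expr → x = 9.8367e-05; check Q = 1.2820e-05

[A]_eq = 0.004195 M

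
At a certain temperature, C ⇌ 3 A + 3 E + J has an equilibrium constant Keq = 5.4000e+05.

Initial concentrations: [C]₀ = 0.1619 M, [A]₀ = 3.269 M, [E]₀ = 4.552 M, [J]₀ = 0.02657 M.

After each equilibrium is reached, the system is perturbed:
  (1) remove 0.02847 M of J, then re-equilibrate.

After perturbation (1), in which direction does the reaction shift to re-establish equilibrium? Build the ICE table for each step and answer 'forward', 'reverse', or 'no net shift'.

Q₀ = 540.7 vs Keq = 5.4000e+05 ⇒ Q<K, forward
Step 1:
                    C           A           E           J
  Initial      0.1619       3.269       4.552     0.02657
  Change      -0.1596      0.4788      0.4788      0.1596
  Equil      0.002311       3.748       5.031      0.1862
  solve Keq expr → x = 0.1596; check Q = 5.4000e+05
Then remove 0.02847 M of J.
Step 2:
                    C           A           E           J
  Initial    0.002311       3.748       5.031      0.1577
  Change  -3.4621e-04    0.001039    0.001039  3.4621e-04
  Equil      0.001964       3.749       5.032       0.158
  solve Keq expr → x = 3.4621e-04; check Q = 5.4000e+05

Direction: forward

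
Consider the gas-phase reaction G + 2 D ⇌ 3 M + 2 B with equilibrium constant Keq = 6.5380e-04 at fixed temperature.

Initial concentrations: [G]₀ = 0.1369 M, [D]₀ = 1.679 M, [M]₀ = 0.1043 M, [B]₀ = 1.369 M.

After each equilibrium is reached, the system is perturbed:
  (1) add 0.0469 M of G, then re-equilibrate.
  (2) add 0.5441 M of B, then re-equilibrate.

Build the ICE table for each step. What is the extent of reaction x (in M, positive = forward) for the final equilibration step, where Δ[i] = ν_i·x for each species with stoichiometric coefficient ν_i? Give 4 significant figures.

x = -0.003845 M

Q₀ = 0.00551 vs Keq = 6.5380e-04 ⇒ Q>K, reverse
Step 1:
                  G         D         M         B
  init       0.1369     1.679    0.1043     1.369
  Δ          0.0165   0.03299  -0.04949  -0.03299
  eq         0.1534     1.712   0.05481     1.336
  solve Keq expr → x = -0.0165; check Q = 6.5380e-04
Then add 0.0469 M of G.
Step 2:
                  G         D         M         B
  init       0.2003     1.712   0.05481     1.336
  Δ        -0.00159  -0.00318   0.00477   0.00318
  eq         0.1987     1.709   0.05958     1.339
  solve Keq expr → x = 0.00159; check Q = 6.5380e-04
Then add 0.5441 M of B.
Step 3:
                  G         D         M         B
  init       0.1987     1.709   0.05958     1.883
  Δ        0.003845  0.007691  -0.01154 -0.007691
  eq         0.2026     1.717   0.04805     1.876
  solve Keq expr → x = -0.003845; check Q = 6.5380e-04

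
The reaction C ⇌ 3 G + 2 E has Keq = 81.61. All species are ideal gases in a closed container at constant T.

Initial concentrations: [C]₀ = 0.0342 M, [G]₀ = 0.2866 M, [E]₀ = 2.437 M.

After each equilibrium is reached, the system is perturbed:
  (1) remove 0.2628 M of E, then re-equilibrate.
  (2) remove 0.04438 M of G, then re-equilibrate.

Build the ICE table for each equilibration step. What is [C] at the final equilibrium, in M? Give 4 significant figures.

Q₀ = 4.088 vs Keq = 81.61 ⇒ Q<K, forward
Step 1:
                    C           G           E
  I            0.0342      0.2866       2.437
  C          -0.03011     0.09032     0.06022
  E          0.004092      0.3769       2.497
  solve Keq expr → x = 0.03011; check Q = 81.61
Then remove 0.2628 M of E.
Step 2:
                    C           G           E
  I          0.004092      0.3769       2.234
  C       -7.5224e-04    0.002257    0.001504
  E           0.00334      0.3792       2.236
  solve Keq expr → x = 7.5224e-04; check Q = 81.61
Then remove 0.04438 M of G.
Step 3:
                    C           G           E
  I           0.00334      0.3348       2.236
  C       -9.7581e-04    0.002927    0.001952
  E          0.002364      0.3377       2.238
  solve Keq expr → x = 9.7581e-04; check Q = 81.61

[C]_eq = 0.002364 M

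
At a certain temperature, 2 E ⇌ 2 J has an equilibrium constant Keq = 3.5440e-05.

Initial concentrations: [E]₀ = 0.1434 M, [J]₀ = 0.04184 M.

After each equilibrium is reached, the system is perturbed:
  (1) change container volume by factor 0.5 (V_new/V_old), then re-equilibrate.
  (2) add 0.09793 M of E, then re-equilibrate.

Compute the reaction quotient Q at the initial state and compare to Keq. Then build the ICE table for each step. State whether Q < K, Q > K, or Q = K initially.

Q₀ = 0.08513; Q > K (proceeds reverse)

Q₀ = 0.08513 vs Keq = 3.5440e-05 ⇒ Q>K, reverse
Step 1:
                   E          J
  init        0.1434    0.04184
  Δ          0.04074   -0.04074
  eq          0.1841   0.001096
  solve Keq expr → x = -0.02037; check Q = 3.5440e-05
Then change container volume by factor 0.5 (V_new/V_old).
Step 2:
                   E          J
  init        0.3683   0.002192
  Δ                0          0
  eq          0.3683   0.002192
  solve Keq expr → x = 0; check Q = 3.5440e-05
Then add 0.09793 M of E.
Step 3:
                   E          J
  init        0.4662   0.002192
  Δ       -5.7954e-04 5.7954e-04
  eq          0.4656   0.002772
  solve Keq expr → x = 2.8977e-04; check Q = 3.5440e-05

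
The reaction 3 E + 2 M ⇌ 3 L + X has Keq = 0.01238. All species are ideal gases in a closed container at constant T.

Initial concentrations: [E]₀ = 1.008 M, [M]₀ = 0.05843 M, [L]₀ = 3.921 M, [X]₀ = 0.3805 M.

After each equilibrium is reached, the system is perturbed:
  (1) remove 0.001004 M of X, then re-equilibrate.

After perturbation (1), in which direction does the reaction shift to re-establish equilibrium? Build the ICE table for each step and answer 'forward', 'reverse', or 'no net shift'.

Q₀ = 6560 vs Keq = 0.01238 ⇒ Q>K, reverse
Step 1:
                  E         M         L         X
  Initial     1.008   0.05843     3.921    0.3805
  Change       1.13    0.7537     -1.13   -0.3768
  Equil       2.138    0.8121     2.791  0.003674
  solve Keq expr → x = -0.3768; check Q = 0.01238
Then remove 0.001004 M of X.
Step 2:
                  E         M         L         X
  Initial     2.138    0.8121     2.791   0.00267
  Change  -0.002882 -0.001921  0.002882 9.6061e-04
  Equil       2.136    0.8102     2.793  0.003631
  solve Keq expr → x = 9.6061e-04; check Q = 0.01238

Direction: forward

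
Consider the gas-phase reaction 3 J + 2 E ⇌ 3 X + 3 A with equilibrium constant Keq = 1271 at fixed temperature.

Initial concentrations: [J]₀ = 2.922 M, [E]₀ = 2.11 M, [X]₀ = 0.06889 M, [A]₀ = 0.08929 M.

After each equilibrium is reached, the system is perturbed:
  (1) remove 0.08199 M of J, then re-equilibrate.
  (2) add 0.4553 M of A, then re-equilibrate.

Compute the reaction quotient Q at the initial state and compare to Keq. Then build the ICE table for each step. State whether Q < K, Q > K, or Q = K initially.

Q₀ = 2.0954e-09 vs Keq = 1271 ⇒ Q<K, forward
Step 1:
                   J          E          X          A
  init         2.922       2.11    0.06889    0.08929
  Δ           -2.238     -1.492      2.238      2.238
  eq          0.6836     0.6177      2.307      2.328
  solve Keq expr → x = 0.7461; check Q = 1271
Then remove 0.08199 M of J.
Step 2:
                   J          E          X          A
  init        0.6016     0.6177      2.307      2.328
  Δ          0.04013    0.02675   -0.04013   -0.04013
  eq          0.6417     0.6445      2.267      2.288
  solve Keq expr → x = -0.01338; check Q = 1271
Then add 0.4553 M of A.
Step 3:
                   J          E          X          A
  init        0.6417     0.6445      2.267      2.743
  Δ          0.06105     0.0407   -0.06105   -0.06105
  eq          0.7028     0.6852      2.206      2.682
  solve Keq expr → x = -0.02035; check Q = 1271

Q₀ = 2.0954e-09; Q < K (proceeds forward)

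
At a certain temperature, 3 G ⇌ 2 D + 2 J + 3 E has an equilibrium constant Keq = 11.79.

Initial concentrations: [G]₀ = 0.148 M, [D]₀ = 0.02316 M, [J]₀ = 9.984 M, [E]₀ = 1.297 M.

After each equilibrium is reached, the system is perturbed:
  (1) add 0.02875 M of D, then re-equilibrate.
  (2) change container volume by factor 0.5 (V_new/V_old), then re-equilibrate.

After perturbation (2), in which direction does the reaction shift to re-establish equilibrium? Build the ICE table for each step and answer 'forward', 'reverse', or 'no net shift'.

Direction: reverse

Q₀ = 35.98 vs Keq = 11.79 ⇒ Q>K, reverse
Step 1:
                    G           D           J           E
  init          0.148     0.02316       9.984       1.297
  Δ           0.01205    -0.00803    -0.00803    -0.01205
  eq             0.16     0.01513       9.976       1.285
  solve Keq expr → x = -0.004015; check Q = 11.79
Then add 0.02875 M of D.
Step 2:
                    G           D           J           E
  init           0.16     0.04388       9.976       1.285
  Δ           0.03416    -0.02277    -0.02277    -0.03416
  eq           0.1942     0.02111       9.953       1.251
  solve Keq expr → x = -0.01139; check Q = 11.79
Then change container volume by factor 0.5 (V_new/V_old).
Step 3:
                    G           D           J           E
  init         0.3884     0.04221       19.91       2.502
  Δ           0.04418    -0.02945    -0.02945    -0.04418
  eq           0.4326     0.01276       19.88       2.457
  solve Keq expr → x = -0.01473; check Q = 11.79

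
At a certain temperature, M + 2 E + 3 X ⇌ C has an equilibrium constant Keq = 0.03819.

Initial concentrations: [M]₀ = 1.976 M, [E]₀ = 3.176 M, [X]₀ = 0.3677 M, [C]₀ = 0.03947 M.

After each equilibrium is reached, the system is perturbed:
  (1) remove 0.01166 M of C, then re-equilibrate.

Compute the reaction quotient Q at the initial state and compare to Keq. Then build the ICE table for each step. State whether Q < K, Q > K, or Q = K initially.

Q₀ = 0.03983; Q > K (proceeds reverse)

Q₀ = 0.03983 vs Keq = 0.03819 ⇒ Q>K, reverse
Step 1:
                    M           E           X           C
  Initial       1.976       3.176      0.3677     0.03947
  Change   8.1357e-04    0.001627    0.002441 -8.1357e-04
  Equil         1.977       3.178      0.3701     0.03866
  solve Keq expr → x = -8.1357e-04; check Q = 0.03819
Then remove 0.01166 M of C.
Step 2:
                    M           E           X           C
  Initial       1.977       3.178      0.3701       0.027
  Change    -0.005968    -0.01194     -0.0179    0.005968
  Equil         1.971       3.166      0.3522     0.03296
  solve Keq expr → x = 0.005968; check Q = 0.03819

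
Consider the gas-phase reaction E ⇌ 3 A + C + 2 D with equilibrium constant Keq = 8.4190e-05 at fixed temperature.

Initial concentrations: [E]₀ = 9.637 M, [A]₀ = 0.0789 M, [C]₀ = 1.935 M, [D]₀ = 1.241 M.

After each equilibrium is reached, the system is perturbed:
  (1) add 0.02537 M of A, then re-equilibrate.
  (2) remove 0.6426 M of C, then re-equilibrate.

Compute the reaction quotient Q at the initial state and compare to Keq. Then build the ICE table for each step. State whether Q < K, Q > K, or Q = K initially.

Q₀ = 1.5188e-04; Q > K (proceeds reverse)

Q₀ = 1.5188e-04 vs Keq = 8.4190e-05 ⇒ Q>K, reverse
Step 1:
                   E          A          C          D
  I            9.637     0.0789      1.935      1.241
  C         0.004569   -0.01371  -0.004569  -0.009137
  E            9.642    0.06519       1.93      1.232
  solve Keq expr → x = -0.004569; check Q = 8.4190e-05
Then add 0.02537 M of A.
Step 2:
                   E          A          C          D
  I            9.642    0.09056       1.93      1.232
  C         0.008224   -0.02467  -0.008224   -0.01645
  E             9.65    0.06589      1.922      1.215
  solve Keq expr → x = -0.008224; check Q = 8.4190e-05
Then remove 0.6426 M of C.
Step 3:
                   E          A          C          D
  I             9.65    0.06589       1.28      1.215
  C        -0.003083    0.00925   0.003083   0.006167
  E            9.647    0.07514      1.283      1.222
  solve Keq expr → x = 0.003083; check Q = 8.4190e-05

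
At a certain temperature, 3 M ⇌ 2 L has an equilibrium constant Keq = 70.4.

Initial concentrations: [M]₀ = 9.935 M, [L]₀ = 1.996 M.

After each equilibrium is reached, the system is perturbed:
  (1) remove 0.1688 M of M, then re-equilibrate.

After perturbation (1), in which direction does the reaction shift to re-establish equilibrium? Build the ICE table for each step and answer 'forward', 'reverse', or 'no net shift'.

Direction: reverse

Q₀ = 0.004063 vs Keq = 70.4 ⇒ Q<K, forward
Step 1:
                  M         L
  I           9.935     1.996
  C          -8.968     5.979
  E          0.9667     7.975
  solve Keq expr → x = 2.989; check Q = 70.4
Then remove 0.1688 M of M.
Step 2:
                  M         L
  I          0.7979     7.975
  C          0.1602   -0.1068
  E          0.9581     7.868
  solve Keq expr → x = -0.05338; check Q = 70.4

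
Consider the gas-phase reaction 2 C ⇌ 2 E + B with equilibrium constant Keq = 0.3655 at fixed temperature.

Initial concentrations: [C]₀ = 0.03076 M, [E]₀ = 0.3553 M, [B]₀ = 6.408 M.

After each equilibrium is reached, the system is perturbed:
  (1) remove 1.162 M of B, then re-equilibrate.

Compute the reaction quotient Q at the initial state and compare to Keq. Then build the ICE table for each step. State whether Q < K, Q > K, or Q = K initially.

Q₀ = 854.9; Q > K (proceeds reverse)

Q₀ = 854.9 vs Keq = 0.3655 ⇒ Q>K, reverse
Step 1:
                  C         E         B
  Initial   0.03076    0.3553     6.408
  Change     0.2802   -0.2802   -0.1401
  Equil       0.311   0.07509     6.268
  solve Keq expr → x = -0.1401; check Q = 0.3655
Then remove 1.162 M of B.
Step 2:
                  C         E         B
  Initial     0.311   0.07509     5.106
  Change  -0.006376  0.006376  0.003188
  Equil      0.3046   0.08147     5.109
  solve Keq expr → x = 0.003188; check Q = 0.3655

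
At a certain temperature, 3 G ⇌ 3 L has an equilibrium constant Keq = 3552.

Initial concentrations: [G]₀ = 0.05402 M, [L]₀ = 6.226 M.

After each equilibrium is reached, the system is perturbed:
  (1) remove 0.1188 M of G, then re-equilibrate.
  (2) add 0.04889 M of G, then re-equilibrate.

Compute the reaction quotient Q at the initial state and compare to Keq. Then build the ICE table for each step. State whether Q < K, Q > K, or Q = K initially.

Q₀ = 1.5310e+06 vs Keq = 3552 ⇒ Q>K, reverse
Step 1:
                   G          L
  I          0.05402      6.226
  C           0.3323    -0.3323
  E           0.3863      5.894
  solve Keq expr → x = -0.1108; check Q = 3552
Then remove 0.1188 M of G.
Step 2:
                   G          L
  I           0.2675      5.894
  C           0.1115    -0.1115
  E            0.379      5.782
  solve Keq expr → x = -0.03716; check Q = 3552
Then add 0.04889 M of G.
Step 3:
                   G          L
  I           0.4279      5.782
  C         -0.04588    0.04588
  E            0.382      5.828
  solve Keq expr → x = 0.01529; check Q = 3552

Q₀ = 1.5310e+06; Q > K (proceeds reverse)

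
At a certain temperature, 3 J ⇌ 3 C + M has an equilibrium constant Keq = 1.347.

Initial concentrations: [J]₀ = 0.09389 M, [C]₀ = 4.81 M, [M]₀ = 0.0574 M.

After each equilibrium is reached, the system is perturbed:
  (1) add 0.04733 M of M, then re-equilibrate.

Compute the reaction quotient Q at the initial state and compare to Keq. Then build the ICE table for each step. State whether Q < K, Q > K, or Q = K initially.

Q₀ = 7718 vs Keq = 1.347 ⇒ Q>K, reverse
Step 1:
                   J          C          M
  init       0.09389       4.81     0.0574
  Δ           0.1714    -0.1714   -0.05715
  eq          0.2653      4.639 2.5211e-04
  solve Keq expr → x = -0.05715; check Q = 1.347
Then add 0.04733 M of M.
Step 2:
                   J          C          M
  init        0.2653      4.639    0.04758
  Δ           0.1398    -0.1398    -0.0466
  eq          0.4051      4.499 9.8371e-04
  solve Keq expr → x = -0.0466; check Q = 1.347

Q₀ = 7718; Q > K (proceeds reverse)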